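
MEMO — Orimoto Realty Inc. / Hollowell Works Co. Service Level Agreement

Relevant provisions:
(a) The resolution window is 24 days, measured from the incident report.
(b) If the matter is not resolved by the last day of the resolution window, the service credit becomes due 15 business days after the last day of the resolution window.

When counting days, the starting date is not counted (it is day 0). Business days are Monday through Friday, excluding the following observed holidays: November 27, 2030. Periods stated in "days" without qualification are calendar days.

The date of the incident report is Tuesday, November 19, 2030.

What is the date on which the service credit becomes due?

The last day of the resolution window: November 19, 2030 + 24 days = December 13, 2030.
The date on which the service credit becomes due: 15 business days after Friday, December 13, 2030, skipping weekends — Dec 16, Dec 17, Dec 18, Dec 19, …, Jan 1, Jan 2, Jan 3 — lands on Friday, January 3, 2031.

January 3, 2031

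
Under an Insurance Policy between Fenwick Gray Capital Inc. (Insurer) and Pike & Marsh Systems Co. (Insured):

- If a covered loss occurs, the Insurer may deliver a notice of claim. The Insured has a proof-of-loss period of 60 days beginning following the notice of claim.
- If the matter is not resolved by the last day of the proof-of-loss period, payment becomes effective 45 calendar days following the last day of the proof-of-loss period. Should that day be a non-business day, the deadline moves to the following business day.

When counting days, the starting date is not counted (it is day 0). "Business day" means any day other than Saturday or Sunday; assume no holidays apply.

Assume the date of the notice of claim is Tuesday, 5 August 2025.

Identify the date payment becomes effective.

18 November 2025

The last day of the proof-of-loss period: 5 August 2025 + 60 days = 4 October 2025.
The date payment becomes effective: 4 October 2025 + 45 days = 18 November 2025. 18 November 2025 is a Tuesday, so no roll-forward applies.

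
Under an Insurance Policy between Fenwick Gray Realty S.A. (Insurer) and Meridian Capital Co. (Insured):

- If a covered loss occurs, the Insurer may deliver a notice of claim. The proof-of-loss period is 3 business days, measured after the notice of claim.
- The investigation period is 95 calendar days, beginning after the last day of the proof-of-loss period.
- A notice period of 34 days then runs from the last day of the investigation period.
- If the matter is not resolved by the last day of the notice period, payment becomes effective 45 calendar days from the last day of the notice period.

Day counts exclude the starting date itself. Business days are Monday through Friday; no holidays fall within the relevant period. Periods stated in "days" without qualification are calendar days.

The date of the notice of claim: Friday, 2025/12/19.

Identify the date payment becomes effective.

2026/06/16

The last day of the proof-of-loss period: 3 business days after Friday, 2025/12/19, skipping weekends — Dec 22, Dec 23, Dec 24 — lands on Wednesday, 2025/12/24.
Adding 95 calendar days to 2025/12/24 gives 2026/03/29, which is the last day of the investigation period.
The last day of the notice period: 34 calendar days after 2026/03/29 is 2026/05/02.
Adding 45 calendar days to 2026/05/02 gives 2026/06/16, which is the date payment becomes effective.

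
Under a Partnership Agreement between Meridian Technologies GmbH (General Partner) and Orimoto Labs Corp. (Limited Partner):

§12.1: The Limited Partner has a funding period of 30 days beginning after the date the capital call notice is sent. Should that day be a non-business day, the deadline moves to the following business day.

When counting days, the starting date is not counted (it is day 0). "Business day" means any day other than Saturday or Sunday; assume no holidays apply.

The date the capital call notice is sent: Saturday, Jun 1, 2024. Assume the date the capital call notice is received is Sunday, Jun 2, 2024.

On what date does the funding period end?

The last day of the funding period: Jun 1, 2024 + 30 days = Jul 1, 2024. Jul 1, 2024 is a Monday, so no roll-forward applies.

Jul 1, 2024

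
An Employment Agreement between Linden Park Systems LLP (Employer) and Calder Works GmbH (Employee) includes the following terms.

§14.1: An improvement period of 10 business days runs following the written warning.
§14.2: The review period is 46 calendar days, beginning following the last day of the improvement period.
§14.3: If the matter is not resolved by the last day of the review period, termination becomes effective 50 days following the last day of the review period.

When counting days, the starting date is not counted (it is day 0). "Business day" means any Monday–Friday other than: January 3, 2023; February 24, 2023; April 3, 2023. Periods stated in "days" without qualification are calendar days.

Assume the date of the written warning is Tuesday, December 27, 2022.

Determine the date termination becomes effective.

From Tuesday, December 27, 2022, 10 business days (Dec 28, Dec 29, Dec 30, Jan 2, Jan 4, Jan 5, Jan 6, Jan 9, Jan 10, Jan 11, skipping weekends and the listed holiday on Jan 3) brings us to Wednesday, January 11, 2023, which is the last day of the improvement period.
Adding 46 calendar days to January 11, 2023 gives February 26, 2023, which is the last day of the review period.
Adding 50 calendar days to February 26, 2023 gives April 17, 2023, which is the date termination becomes effective.

April 17, 2023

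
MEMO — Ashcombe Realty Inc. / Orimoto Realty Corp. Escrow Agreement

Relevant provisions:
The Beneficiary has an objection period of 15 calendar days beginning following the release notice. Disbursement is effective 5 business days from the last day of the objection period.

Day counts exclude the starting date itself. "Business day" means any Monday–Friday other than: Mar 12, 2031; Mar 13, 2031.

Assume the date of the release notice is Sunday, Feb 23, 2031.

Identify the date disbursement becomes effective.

Mar 19, 2031

The last day of the objection period: Feb 23, 2031 + 15 days = Mar 10, 2031.
The date disbursement becomes effective: counting 5 business days from Monday, Mar 10, 2031 (Mar 11, Mar 14, Mar 17, Mar 18, Mar 19, skipping weekends and the listed holidays on Mar 12, Mar 13) reaches Wednesday, Mar 19, 2031.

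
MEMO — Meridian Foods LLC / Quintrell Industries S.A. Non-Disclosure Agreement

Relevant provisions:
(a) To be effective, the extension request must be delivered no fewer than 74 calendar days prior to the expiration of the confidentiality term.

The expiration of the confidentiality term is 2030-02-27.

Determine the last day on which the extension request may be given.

Counting back 74 calendar days from 2030-02-27 gives 2029-12-15.

2029-12-15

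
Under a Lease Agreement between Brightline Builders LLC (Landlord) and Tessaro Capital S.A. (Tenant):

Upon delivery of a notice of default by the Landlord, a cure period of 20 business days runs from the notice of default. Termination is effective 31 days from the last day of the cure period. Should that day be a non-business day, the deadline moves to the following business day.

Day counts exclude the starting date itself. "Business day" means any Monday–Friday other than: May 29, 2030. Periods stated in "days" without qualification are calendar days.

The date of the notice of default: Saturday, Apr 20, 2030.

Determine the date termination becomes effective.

Jun 17, 2030

The last day of the cure period: 20 business days after Saturday, Apr 20, 2030, skipping weekends — Apr 22, Apr 23, Apr 24, Apr 25, …, May 15, May 16, May 17 — lands on Friday, May 17, 2030.
The date termination becomes effective: 31 calendar days after May 17, 2030 is Jun 17, 2030. Jun 17, 2030 is a Monday and is not a listed holiday, so no roll-forward applies.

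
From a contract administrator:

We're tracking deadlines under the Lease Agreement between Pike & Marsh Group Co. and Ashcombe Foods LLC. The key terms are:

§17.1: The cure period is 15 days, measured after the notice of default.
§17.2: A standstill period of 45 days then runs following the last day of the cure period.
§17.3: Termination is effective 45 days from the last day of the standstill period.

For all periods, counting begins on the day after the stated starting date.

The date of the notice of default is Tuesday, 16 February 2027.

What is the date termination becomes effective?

1 June 2027

The last day of the cure period: 16 February 2027 + 15 days = 3 March 2027.
The last day of the standstill period: 3 March 2027 + 45 days = 17 April 2027.
The date termination becomes effective: 45 calendar days after 17 April 2027 is 1 June 2027.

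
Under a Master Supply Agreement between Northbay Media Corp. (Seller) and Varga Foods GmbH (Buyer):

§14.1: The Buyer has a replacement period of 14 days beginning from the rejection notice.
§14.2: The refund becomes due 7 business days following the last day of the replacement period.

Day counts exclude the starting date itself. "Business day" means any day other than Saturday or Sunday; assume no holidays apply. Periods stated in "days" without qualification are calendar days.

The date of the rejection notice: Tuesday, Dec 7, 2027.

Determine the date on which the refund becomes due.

Dec 30, 2027

Adding 14 calendar days to Dec 7, 2027 gives Dec 21, 2027, which is the last day of the replacement period.
The date on which the refund becomes due: counting 7 business days from Tuesday, Dec 21, 2027 (Dec 22, Dec 23, Dec 24, Dec 27, Dec 28, Dec 29, Dec 30, skipping weekends) reaches Thursday, Dec 30, 2027.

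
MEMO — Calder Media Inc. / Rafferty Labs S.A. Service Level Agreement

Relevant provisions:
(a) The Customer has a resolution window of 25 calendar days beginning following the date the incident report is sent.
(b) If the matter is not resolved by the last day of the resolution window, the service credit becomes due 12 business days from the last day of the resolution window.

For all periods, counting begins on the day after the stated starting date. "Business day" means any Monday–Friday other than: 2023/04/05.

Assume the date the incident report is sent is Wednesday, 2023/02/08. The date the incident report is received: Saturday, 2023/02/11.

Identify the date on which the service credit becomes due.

2023/03/21

Adding 25 calendar days to 2023/02/08 gives 2023/03/05, which is the last day of the resolution window.
The date on which the service credit becomes due: 12 business days after Sunday, 2023/03/05, skipping weekends — Mar 6, Mar 7, Mar 8, Mar 9, …, Mar 17, Mar 20, Mar 21 — lands on Tuesday, 2023/03/21.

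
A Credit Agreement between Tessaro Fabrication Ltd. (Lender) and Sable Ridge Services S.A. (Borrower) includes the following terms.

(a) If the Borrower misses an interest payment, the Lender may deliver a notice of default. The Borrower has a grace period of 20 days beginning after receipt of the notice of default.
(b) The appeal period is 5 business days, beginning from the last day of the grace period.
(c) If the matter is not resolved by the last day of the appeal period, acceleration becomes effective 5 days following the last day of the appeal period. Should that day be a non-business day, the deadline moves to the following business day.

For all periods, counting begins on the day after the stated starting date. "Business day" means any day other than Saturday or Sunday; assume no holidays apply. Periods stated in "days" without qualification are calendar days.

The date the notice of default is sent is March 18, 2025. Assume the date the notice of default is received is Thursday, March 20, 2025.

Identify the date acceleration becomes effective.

April 21, 2025

Adding 20 calendar days to March 20, 2025 gives April 9, 2025, which is the last day of the grace period.
The last day of the appeal period: counting 5 business days from Wednesday, April 9, 2025 (Apr 10, Apr 11, Apr 14, Apr 15, Apr 16, skipping weekends) reaches Wednesday, April 16, 2025.
Adding 5 calendar days to April 16, 2025 gives April 21, 2025, which is the date acceleration becomes effective. April 21, 2025 is a Monday, so no roll-forward applies.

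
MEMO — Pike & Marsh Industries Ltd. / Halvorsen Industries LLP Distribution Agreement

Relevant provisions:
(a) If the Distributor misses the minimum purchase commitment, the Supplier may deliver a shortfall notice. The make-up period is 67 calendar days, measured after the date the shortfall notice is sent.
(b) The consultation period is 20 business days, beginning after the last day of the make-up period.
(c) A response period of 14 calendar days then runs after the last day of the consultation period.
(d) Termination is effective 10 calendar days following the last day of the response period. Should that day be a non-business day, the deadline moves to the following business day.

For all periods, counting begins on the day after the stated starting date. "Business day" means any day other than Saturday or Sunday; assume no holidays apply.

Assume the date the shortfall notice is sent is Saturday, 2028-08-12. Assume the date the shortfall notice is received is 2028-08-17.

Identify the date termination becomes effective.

Adding 67 calendar days to 2028-08-12 gives 2028-10-18, which is the last day of the make-up period.
From Wednesday, 2028-10-18, 20 business days (Oct 19, Oct 20, Oct 23, Oct 24, …, Nov 13, Nov 14, Nov 15, skipping weekends) brings us to Wednesday, 2028-11-15, which is the last day of the consultation period.
The last day of the response period: 14 calendar days after 2028-11-15 is 2028-11-29.
The date termination becomes effective: 10 calendar days after 2028-11-29 is 2028-12-09. That falls on a Saturday, so it rolls to the next business day, Monday, 2028-12-11.

2028-12-11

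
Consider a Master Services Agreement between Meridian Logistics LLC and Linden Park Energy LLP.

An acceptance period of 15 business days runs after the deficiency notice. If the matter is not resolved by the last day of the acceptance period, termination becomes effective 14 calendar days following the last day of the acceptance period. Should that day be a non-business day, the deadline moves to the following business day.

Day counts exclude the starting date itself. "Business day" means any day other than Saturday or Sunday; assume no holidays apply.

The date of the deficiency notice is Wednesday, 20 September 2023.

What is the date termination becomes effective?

25 October 2023

The last day of the acceptance period: counting 15 business days from Wednesday, 20 September 2023 (Sep 21, Sep 22, Sep 25, Sep 26, …, Oct 9, Oct 10, Oct 11, skipping weekends) reaches Wednesday, 11 October 2023.
The date termination becomes effective: 14 calendar days after 11 October 2023 is 25 October 2023. 25 October 2023 is a Wednesday, so no roll-forward applies.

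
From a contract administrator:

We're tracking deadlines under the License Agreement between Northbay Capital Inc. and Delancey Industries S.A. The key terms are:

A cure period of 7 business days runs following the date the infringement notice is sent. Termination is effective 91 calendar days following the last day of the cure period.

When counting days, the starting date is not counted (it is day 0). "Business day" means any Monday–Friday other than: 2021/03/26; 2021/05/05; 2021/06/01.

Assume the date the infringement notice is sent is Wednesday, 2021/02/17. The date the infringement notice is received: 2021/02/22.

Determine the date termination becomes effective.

2021/05/28

The last day of the cure period: 7 business days after Wednesday, 2021/02/17, skipping weekends — Feb 18, Feb 19, Feb 22, Feb 23, Feb 24, Feb 25, Feb 26 — lands on Friday, 2021/02/26.
The date termination becomes effective: 91 calendar days after 2021/02/26 is 2021/05/28.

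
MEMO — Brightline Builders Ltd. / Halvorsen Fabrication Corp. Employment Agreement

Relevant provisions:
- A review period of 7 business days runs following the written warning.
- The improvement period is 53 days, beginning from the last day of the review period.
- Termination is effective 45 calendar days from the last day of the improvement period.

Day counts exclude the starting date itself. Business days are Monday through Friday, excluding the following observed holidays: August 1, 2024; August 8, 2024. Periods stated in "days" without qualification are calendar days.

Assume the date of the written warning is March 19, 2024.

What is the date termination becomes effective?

From Tuesday, March 19, 2024, 7 business days (Mar 20, Mar 21, Mar 22, Mar 25, Mar 26, Mar 27, Mar 28, skipping weekends) brings us to Thursday, March 28, 2024, which is the last day of the review period.
Adding 53 calendar days to March 28, 2024 gives May 20, 2024, which is the last day of the improvement period.
Adding 45 calendar days to May 20, 2024 gives July 4, 2024, which is the date termination becomes effective.

July 4, 2024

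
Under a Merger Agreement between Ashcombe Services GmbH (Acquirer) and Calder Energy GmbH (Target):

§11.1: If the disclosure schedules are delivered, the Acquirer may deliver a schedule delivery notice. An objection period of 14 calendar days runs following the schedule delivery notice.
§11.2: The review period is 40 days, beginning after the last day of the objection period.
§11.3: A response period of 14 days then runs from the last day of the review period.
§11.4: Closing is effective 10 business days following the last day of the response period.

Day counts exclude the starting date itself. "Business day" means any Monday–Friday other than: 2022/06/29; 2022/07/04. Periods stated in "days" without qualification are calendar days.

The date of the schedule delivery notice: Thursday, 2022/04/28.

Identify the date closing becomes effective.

2022/07/19

The last day of the objection period: 2022/04/28 + 14 days = 2022/05/12.
Adding 40 calendar days to 2022/05/12 gives 2022/06/21, which is the last day of the review period.
The last day of the response period: 2022/06/21 + 14 days = 2022/07/05.
The date closing becomes effective: 10 business days after Tuesday, 2022/07/05, skipping weekends — Jul 6, Jul 7, Jul 8, Jul 11, Jul 12, Jul 13, Jul 14, Jul 15, Jul 18, Jul 19 — lands on Tuesday, 2022/07/19.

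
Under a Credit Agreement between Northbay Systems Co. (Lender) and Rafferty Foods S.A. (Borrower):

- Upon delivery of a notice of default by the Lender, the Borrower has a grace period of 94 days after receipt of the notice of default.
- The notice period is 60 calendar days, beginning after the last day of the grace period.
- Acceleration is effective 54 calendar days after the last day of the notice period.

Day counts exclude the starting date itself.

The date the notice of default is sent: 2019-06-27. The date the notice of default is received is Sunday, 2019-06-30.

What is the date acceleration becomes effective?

2020-01-24

Adding 94 calendar days to 2019-06-30 gives 2019-10-02, which is the last day of the grace period.
The last day of the notice period: 2019-10-02 + 60 days = 2019-12-01.
The date acceleration becomes effective: 2019-12-01 + 54 days = 2020-01-24.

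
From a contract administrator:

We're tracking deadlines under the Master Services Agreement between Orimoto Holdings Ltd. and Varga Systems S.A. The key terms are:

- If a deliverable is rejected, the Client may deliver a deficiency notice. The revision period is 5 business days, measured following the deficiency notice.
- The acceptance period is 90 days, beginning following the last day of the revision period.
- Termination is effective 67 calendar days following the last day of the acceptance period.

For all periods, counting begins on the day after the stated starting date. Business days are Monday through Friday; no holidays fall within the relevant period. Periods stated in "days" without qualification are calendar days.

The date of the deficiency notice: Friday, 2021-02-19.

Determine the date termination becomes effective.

2021-08-02

The last day of the revision period: counting 5 business days from Friday, 2021-02-19 (Feb 22, Feb 23, Feb 24, Feb 25, Feb 26, skipping weekends) reaches Friday, 2021-02-26.
The last day of the acceptance period: 90 calendar days after 2021-02-26 is 2021-05-27.
The date termination becomes effective: 67 calendar days after 2021-05-27 is 2021-08-02.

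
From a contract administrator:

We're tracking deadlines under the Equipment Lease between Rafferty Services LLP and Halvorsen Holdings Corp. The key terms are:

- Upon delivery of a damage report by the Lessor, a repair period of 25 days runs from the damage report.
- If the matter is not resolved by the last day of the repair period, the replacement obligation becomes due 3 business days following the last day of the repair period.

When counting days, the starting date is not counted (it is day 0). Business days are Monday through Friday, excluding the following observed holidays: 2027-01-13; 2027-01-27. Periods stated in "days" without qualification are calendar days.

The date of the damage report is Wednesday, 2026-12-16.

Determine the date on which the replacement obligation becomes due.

2027-01-14

The last day of the repair period: 25 calendar days after 2026-12-16 is 2027-01-10.
The date on which the replacement obligation becomes due: counting 3 business days from Sunday, 2027-01-10 (Jan 11, Jan 12, Jan 14, skipping weekends and the listed holiday on Jan 13) reaches Thursday, 2027-01-14.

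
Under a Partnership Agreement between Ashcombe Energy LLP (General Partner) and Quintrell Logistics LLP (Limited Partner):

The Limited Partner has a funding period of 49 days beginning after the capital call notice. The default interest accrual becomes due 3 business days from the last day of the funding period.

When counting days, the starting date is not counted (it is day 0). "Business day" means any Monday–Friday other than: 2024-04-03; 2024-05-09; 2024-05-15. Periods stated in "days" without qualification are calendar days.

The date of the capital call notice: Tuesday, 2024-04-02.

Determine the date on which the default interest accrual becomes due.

2024-05-24

Adding 49 calendar days to 2024-04-02 gives 2024-05-21, which is the last day of the funding period.
From Tuesday, 2024-05-21, 3 business days (May 22, May 23, May 24, skipping weekends) brings us to Friday, 2024-05-24, which is the date on which the default interest accrual becomes due.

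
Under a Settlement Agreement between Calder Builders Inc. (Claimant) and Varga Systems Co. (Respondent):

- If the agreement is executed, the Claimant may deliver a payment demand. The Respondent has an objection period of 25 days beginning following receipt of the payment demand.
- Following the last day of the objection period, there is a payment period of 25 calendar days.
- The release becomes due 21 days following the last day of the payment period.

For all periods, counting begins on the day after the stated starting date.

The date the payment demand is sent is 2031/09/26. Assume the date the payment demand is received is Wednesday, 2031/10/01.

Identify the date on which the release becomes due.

2031/12/11

The last day of the objection period: 25 calendar days after 2031/10/01 is 2031/10/26.
Adding 25 calendar days to 2031/10/26 gives 2031/11/20, which is the last day of the payment period.
The date on which the release becomes due: 21 calendar days after 2031/11/20 is 2031/12/11.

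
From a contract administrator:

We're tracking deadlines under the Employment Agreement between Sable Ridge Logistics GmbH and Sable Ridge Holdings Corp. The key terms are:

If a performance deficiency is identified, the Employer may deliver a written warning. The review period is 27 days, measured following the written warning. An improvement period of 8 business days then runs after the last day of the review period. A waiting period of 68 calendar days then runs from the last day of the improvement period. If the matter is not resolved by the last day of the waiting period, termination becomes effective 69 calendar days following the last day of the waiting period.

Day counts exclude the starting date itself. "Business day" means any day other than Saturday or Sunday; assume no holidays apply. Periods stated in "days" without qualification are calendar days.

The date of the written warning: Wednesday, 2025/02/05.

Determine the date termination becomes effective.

2025/07/29

Adding 27 calendar days to 2025/02/05 gives 2025/03/04, which is the last day of the review period.
The last day of the improvement period: 8 business days after Tuesday, 2025/03/04, skipping weekends — Mar 5, Mar 6, Mar 7, Mar 10, Mar 11, Mar 12, Mar 13, Mar 14 — lands on Friday, 2025/03/14.
The last day of the waiting period: 2025/03/14 + 68 days = 2025/05/21.
Adding 69 calendar days to 2025/05/21 gives 2025/07/29, which is the date termination becomes effective.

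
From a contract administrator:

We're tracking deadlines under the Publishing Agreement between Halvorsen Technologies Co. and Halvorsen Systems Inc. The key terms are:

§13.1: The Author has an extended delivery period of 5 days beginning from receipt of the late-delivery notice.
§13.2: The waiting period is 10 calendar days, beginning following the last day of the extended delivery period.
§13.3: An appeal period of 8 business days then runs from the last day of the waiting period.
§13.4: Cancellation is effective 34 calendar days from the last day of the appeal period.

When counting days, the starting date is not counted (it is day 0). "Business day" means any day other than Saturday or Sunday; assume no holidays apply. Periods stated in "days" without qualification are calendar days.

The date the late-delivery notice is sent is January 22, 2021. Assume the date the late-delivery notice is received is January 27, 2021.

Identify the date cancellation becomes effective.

March 29, 2021

The last day of the extended delivery period: 5 calendar days after January 27, 2021 is February 1, 2021.
The last day of the waiting period: 10 calendar days after February 1, 2021 is February 11, 2021.
The last day of the appeal period: 8 business days after Thursday, February 11, 2021, skipping weekends — Feb 12, Feb 15, Feb 16, Feb 17, Feb 18, Feb 19, Feb 22, Feb 23 — lands on Tuesday, February 23, 2021.
Adding 34 calendar days to February 23, 2021 gives March 29, 2021, which is the date cancellation becomes effective.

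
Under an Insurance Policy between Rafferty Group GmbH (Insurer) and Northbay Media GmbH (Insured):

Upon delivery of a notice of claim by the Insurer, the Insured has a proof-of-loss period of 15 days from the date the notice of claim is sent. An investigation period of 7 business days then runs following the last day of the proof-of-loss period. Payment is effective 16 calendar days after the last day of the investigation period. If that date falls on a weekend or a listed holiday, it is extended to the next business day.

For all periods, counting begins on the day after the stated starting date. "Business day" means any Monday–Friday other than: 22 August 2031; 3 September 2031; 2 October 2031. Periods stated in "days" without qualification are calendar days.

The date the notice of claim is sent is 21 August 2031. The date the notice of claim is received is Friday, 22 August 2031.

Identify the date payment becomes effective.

The last day of the proof-of-loss period: 21 August 2031 + 15 days = 5 September 2031.
From Friday, 5 September 2031, 7 business days (Sep 8, Sep 9, Sep 10, Sep 11, Sep 12, Sep 15, Sep 16, skipping weekends) brings us to Tuesday, 16 September 2031, which is the last day of the investigation period.
The date payment becomes effective: 16 calendar days after 16 September 2031 is 2 October 2031. That falls on Thursday, a listed holiday, so it rolls to the next business day, Friday, 3 October 2031.

3 October 2031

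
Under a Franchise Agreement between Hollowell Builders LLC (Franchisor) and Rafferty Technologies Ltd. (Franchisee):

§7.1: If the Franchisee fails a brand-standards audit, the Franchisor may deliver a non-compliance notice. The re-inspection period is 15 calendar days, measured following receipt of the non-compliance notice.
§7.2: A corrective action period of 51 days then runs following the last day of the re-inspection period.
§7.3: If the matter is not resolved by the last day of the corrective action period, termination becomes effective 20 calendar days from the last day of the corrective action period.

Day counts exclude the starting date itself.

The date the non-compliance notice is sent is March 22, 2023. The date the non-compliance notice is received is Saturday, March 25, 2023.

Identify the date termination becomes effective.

The last day of the re-inspection period: March 25, 2023 + 15 days = April 9, 2023.
The last day of the corrective action period: April 9, 2023 + 51 days = May 30, 2023.
The date termination becomes effective: 20 calendar days after May 30, 2023 is June 19, 2023.

June 19, 2023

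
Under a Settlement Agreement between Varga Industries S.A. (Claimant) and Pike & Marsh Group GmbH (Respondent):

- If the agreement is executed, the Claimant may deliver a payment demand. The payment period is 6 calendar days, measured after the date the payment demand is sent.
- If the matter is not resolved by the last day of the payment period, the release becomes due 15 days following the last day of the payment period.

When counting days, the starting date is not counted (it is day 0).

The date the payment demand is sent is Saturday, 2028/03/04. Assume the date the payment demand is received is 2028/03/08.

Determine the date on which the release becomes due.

2028/03/25

The last day of the payment period: 2028/03/04 + 6 days = 2028/03/10.
Adding 15 calendar days to 2028/03/10 gives 2028/03/25, which is the date on which the release becomes due.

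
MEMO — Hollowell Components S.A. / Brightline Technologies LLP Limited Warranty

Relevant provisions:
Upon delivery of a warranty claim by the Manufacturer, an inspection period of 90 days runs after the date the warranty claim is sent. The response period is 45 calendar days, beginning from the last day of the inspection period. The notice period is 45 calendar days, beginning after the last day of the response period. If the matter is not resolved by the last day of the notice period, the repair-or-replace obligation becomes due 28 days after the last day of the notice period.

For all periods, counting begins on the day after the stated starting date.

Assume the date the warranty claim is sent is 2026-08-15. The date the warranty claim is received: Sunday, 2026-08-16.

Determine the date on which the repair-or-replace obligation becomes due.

The last day of the inspection period: 90 calendar days after 2026-08-15 is 2026-11-13.
Adding 45 calendar days to 2026-11-13 gives 2026-12-28, which is the last day of the response period.
The last day of the notice period: 2026-12-28 + 45 days = 2027-02-11.
The date on which the repair-or-replace obligation becomes due: 2027-02-11 + 28 days = 2027-03-11.

2027-03-11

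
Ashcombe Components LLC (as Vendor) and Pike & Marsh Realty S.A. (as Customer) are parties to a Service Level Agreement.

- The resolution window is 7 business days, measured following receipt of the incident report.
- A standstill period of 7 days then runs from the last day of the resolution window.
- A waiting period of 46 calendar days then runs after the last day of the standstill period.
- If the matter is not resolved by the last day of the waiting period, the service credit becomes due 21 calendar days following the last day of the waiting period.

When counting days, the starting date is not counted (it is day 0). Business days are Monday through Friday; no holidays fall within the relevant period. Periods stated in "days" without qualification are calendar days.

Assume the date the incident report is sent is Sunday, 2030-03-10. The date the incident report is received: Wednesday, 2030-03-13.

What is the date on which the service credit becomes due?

The last day of the resolution window: counting 7 business days from Wednesday, 2030-03-13 (Mar 14, Mar 15, Mar 18, Mar 19, Mar 20, Mar 21, Mar 22, skipping weekends) reaches Friday, 2030-03-22.
The last day of the standstill period: 2030-03-22 + 7 days = 2030-03-29.
The last day of the waiting period: 46 calendar days after 2030-03-29 is 2030-05-14.
Adding 21 calendar days to 2030-05-14 gives 2030-06-04, which is the date on which the service credit becomes due.

2030-06-04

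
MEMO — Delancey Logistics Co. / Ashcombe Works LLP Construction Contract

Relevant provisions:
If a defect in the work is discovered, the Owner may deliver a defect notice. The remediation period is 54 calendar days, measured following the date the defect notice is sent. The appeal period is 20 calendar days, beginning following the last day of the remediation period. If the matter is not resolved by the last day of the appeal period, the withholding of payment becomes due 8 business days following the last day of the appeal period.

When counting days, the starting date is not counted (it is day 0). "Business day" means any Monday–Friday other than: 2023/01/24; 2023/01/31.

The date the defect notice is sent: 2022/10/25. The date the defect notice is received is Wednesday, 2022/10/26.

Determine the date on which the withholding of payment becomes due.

Adding 54 calendar days to 2022/10/25 gives 2022/12/18, which is the last day of the remediation period.
Adding 20 calendar days to 2022/12/18 gives 2023/01/07, which is the last day of the appeal period.
From Saturday, 2023/01/07, 8 business days (Jan 9, Jan 10, Jan 11, Jan 12, Jan 13, Jan 16, Jan 17, Jan 18, skipping weekends) brings us to Wednesday, 2023/01/18, which is the date on which the withholding of payment becomes due.

2023/01/18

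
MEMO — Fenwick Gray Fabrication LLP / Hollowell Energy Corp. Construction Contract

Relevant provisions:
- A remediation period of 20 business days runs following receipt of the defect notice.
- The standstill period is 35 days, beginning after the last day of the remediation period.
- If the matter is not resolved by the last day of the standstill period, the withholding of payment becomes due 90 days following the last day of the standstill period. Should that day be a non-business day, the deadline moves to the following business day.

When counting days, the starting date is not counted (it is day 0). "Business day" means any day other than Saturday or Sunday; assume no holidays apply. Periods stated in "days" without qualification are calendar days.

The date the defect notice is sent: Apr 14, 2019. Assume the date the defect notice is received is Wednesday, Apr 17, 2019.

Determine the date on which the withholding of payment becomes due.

From Wednesday, Apr 17, 2019, 20 business days (Apr 18, Apr 19, Apr 22, Apr 23, …, May 13, May 14, May 15, skipping weekends) brings us to Wednesday, May 15, 2019, which is the last day of the remediation period.
Adding 35 calendar days to May 15, 2019 gives Jun 19, 2019, which is the last day of the standstill period.
Adding 90 calendar days to Jun 19, 2019 gives Sep 17, 2019, which is the date on which the withholding of payment becomes due. Sep 17, 2019 is a Tuesday, so no roll-forward applies.

Sep 17, 2019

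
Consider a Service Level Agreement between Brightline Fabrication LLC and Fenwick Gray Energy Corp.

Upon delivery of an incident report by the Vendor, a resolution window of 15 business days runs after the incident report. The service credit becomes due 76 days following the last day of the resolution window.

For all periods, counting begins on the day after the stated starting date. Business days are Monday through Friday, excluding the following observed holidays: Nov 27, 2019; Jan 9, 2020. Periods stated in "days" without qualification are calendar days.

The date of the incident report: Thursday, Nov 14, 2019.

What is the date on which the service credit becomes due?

The last day of the resolution window: counting 15 business days from Thursday, Nov 14, 2019 (Nov 15, Nov 18, Nov 19, Nov 20, …, Dec 4, Dec 5, Dec 6, skipping weekends and the listed holiday on Nov 27) reaches Friday, Dec 6, 2019.
The date on which the service credit becomes due: 76 calendar days after Dec 6, 2019 is Feb 20, 2020.

Feb 20, 2020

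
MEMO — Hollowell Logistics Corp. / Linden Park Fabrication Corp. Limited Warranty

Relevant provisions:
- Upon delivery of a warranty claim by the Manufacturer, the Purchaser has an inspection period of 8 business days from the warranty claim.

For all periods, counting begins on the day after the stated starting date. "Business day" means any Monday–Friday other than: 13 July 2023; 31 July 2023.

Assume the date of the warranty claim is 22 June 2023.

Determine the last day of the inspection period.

4 July 2023

The last day of the inspection period: 8 business days after Thursday, 22 June 2023, skipping weekends — Jun 23, Jun 26, Jun 27, Jun 28, Jun 29, Jun 30, Jul 3, Jul 4 — lands on Tuesday, 4 July 2023.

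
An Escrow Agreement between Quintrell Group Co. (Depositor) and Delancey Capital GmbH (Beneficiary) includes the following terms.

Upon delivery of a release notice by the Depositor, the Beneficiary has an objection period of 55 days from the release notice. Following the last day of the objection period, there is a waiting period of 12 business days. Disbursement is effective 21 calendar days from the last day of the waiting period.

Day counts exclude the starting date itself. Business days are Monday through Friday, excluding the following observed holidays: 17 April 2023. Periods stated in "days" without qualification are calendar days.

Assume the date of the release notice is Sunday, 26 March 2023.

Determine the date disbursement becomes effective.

The last day of the objection period: 26 March 2023 + 55 days = 20 May 2023.
The last day of the waiting period: 12 business days after Saturday, 20 May 2023, skipping weekends — May 22, May 23, May 24, May 25, …, Jun 2, Jun 5, Jun 6 — lands on Tuesday, 6 June 2023.
The date disbursement becomes effective: 6 June 2023 + 21 days = 27 June 2023.

27 June 2023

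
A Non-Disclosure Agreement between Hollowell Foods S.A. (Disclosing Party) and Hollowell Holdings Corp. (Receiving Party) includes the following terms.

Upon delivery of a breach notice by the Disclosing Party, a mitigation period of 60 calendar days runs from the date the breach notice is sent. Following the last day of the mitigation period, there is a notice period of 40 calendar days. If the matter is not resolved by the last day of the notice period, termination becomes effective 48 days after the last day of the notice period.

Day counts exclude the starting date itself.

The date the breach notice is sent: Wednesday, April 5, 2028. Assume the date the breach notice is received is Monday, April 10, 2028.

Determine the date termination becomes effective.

The last day of the mitigation period: April 5, 2028 + 60 days = June 4, 2028.
The last day of the notice period: 40 calendar days after June 4, 2028 is July 14, 2028.
The date termination becomes effective: July 14, 2028 + 48 days = August 31, 2028.

August 31, 2028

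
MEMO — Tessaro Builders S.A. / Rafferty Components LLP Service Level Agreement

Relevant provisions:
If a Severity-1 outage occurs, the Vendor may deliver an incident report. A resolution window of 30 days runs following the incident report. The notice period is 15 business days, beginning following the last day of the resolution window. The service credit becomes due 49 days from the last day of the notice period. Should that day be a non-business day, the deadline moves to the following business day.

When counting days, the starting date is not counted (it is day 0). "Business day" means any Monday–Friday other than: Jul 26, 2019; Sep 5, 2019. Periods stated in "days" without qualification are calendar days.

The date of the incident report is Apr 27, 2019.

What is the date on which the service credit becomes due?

Aug 5, 2019

The last day of the resolution window: Apr 27, 2019 + 30 days = May 27, 2019.
The last day of the notice period: counting 15 business days from Monday, May 27, 2019 (May 28, May 29, May 30, May 31, …, Jun 13, Jun 14, Jun 17, skipping weekends) reaches Monday, Jun 17, 2019.
The date on which the service credit becomes due: 49 calendar days after Jun 17, 2019 is Aug 5, 2019. Aug 5, 2019 is a Monday and is not a listed holiday, so no roll-forward applies.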